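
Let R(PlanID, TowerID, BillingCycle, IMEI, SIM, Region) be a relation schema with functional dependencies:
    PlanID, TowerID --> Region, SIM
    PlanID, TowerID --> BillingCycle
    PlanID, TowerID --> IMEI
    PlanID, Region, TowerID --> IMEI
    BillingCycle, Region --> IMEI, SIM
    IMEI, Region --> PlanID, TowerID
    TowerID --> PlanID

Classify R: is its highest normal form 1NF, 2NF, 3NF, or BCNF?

Candidate keys: {BillingCycle, Region}, {IMEI, Region}, {TowerID}. Prime attributes: {BillingCycle, IMEI, Region, TowerID}.
Each dependency's left side is a superkey — BCNF holds.

BCNF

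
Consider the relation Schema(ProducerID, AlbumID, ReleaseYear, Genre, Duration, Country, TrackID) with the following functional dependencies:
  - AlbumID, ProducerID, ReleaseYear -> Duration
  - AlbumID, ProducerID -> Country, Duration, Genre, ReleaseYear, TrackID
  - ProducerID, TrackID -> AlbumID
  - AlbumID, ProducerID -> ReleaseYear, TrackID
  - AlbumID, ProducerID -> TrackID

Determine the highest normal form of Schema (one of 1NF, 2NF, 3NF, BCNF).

BCNF

Candidate keys: {AlbumID, ProducerID}, {ProducerID, TrackID}. Prime attributes: {AlbumID, ProducerID, TrackID}.
Each dependency's left side is a superkey — BCNF holds.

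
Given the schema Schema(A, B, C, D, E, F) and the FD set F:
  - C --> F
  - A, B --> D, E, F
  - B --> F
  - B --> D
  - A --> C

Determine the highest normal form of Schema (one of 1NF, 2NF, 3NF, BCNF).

Candidate key: {A, B}. Prime attributes: {A, B}.
C --> F breaks BCNF: {C}⁺ = {C, F}, so {C} is not a superkey.
Because {F} is non-prime and the left side of C --> F is not a superkey, the relation is not in 3NF.
The proper key subset {A} of {A, B} determines non-prime {C, F}, so the relation is not even in 2NF.

1NF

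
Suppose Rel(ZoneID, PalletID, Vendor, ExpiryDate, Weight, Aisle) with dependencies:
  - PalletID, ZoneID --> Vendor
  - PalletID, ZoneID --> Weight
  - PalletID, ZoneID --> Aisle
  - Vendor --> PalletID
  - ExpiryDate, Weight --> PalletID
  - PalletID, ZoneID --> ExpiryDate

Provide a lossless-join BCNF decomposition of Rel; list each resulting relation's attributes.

Candidate keys of the original relation: {ExpiryDate, Weight, ZoneID}, {PalletID, ZoneID}, {Vendor, ZoneID}.
Within {Aisle, ExpiryDate, PalletID, Vendor, Weight, ZoneID}: {Vendor}⁺ ∩ {Aisle, ExpiryDate, PalletID, Vendor, Weight, ZoneID} = {PalletID, Vendor}, not the whole set, so Vendor --> PalletID violates BCNF; decompose into {PalletID, Vendor} and {Aisle, ExpiryDate, Vendor, Weight, ZoneID}.
{PalletID, Vendor} has no BCNF violation.
{Aisle, ExpiryDate, Vendor, Weight, ZoneID} has no BCNF violation.

{Aisle, ExpiryDate, Vendor, Weight, ZoneID}; {PalletID, Vendor}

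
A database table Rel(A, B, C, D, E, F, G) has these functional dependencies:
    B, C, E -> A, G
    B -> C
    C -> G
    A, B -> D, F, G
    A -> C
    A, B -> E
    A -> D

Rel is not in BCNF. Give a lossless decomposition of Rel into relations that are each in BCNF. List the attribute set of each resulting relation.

{A, B, E, F}; {A, D}; {B, C}; {C, G}

Candidate keys of the original relation: {A, B}, {B, E}.
{A, B, C, D, E, F, G}: {B} determines {B, C, G} here but is not a superkey — split on B -> C, G, giving {B, C, G} and {A, B, D, E, F}.
{B, C, G}: {C} determines {C, G} here but is not a superkey — split on C -> G, giving {C, G} and {B, C}.
{C, G}: every determinant is a superkey — BCNF.
{B, C}: every determinant is a superkey — BCNF.
{A, B, D, E, F}: {A} determines {A, D} here but is not a superkey — split on A -> D, giving {A, D} and {A, B, E, F}.
{A, D}: every determinant is a superkey — BCNF.
{A, B, E, F}: every determinant is a superkey — BCNF.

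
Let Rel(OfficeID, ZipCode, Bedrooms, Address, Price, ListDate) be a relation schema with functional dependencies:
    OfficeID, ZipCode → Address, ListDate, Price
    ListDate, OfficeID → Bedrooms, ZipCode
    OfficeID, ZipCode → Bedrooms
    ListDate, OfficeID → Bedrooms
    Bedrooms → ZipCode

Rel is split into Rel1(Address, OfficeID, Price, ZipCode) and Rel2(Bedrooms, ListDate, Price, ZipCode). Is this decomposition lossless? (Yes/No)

No

Rel1 ∩ Rel2 = {Price, ZipCode}; its closure under F is {Price, ZipCode}.
Neither Rel1 nor Rel2 is contained in that closure, so the decomposition is lossy.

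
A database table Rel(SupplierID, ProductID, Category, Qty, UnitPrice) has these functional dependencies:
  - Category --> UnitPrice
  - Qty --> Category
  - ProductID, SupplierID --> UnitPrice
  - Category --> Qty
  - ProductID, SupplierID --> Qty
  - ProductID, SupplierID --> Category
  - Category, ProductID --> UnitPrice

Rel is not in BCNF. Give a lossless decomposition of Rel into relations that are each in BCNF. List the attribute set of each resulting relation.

{Category, ProductID, SupplierID}; {Category, Qty, UnitPrice}

Candidate key of the original relation: {ProductID, SupplierID}.
{Category, ProductID, Qty, SupplierID, UnitPrice}: {Category} determines {Category, Qty, UnitPrice} here but is not a superkey — split on Category --> Qty, UnitPrice, giving {Category, Qty, UnitPrice} and {Category, ProductID, SupplierID}.
{Category, Qty, UnitPrice} has no BCNF violation.
{Category, ProductID, SupplierID} has no BCNF violation.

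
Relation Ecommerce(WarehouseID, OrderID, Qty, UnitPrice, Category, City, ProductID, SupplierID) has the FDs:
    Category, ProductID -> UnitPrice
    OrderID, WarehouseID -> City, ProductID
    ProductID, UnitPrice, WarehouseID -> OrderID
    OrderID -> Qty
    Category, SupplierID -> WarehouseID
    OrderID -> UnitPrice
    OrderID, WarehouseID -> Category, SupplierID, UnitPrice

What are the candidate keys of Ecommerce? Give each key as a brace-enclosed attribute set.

{OrderID, WarehouseID} is a candidate key since {OrderID, WarehouseID}⁺ = {Category, City, OrderID, ProductID, Qty, SupplierID, UnitPrice, WarehouseID} covers every attribute.
{Category, OrderID, SupplierID} is a candidate key since {Category, OrderID, SupplierID}⁺ = {Category, City, OrderID, ProductID, Qty, SupplierID, UnitPrice, WarehouseID} covers every attribute.
{Category, ProductID, SupplierID} is a candidate key since {Category, ProductID, SupplierID}⁺ = {Category, City, OrderID, ProductID, Qty, SupplierID, UnitPrice, WarehouseID} covers every attribute.
{Category, ProductID, WarehouseID} is a candidate key since {Category, ProductID, WarehouseID}⁺ = {Category, City, OrderID, ProductID, Qty, SupplierID, UnitPrice, WarehouseID} covers every attribute.
{ProductID, UnitPrice, WarehouseID} is a candidate key since {ProductID, UnitPrice, WarehouseID}⁺ = {Category, City, OrderID, ProductID, Qty, SupplierID, UnitPrice, WarehouseID} covers every attribute.
These are minimal and exhaustive — every other superkey contains one of them.

{Category, OrderID, SupplierID}, {Category, ProductID, SupplierID}, {Category, ProductID, WarehouseID}, {OrderID, WarehouseID}, {ProductID, UnitPrice, WarehouseID}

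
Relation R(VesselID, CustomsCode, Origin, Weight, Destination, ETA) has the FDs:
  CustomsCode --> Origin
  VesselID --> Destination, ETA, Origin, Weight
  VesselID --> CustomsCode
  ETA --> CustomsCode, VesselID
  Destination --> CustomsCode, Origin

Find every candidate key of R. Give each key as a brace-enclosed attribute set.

{ETA}⁺ = {CustomsCode, Destination, ETA, Origin, VesselID, Weight}, which is every attribute, so {ETA} is a candidate key.
{VesselID}⁺ = {CustomsCode, Destination, ETA, Origin, VesselID, Weight}, which is every attribute, so {VesselID} is a candidate key.
These are minimal and exhaustive — every other superkey contains one of them.

{ETA}, {VesselID}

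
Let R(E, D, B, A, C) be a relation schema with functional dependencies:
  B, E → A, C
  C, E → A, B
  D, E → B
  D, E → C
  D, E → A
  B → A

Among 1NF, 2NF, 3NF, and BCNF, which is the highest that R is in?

2NF

Candidate key: {D, E}. Prime attributes: {D, E}.
B, E → A, C: {B, E}⁺ = {A, B, C, E}, which is not all of the attributes, so the left side is not a superkey — BCNF is violated.
Because {A, C} are non-prime and the left side of B, E → A, C is not a superkey, the relation is not in 3NF.
No non-prime attribute depends on a proper subset of any candidate key, so 2NF holds.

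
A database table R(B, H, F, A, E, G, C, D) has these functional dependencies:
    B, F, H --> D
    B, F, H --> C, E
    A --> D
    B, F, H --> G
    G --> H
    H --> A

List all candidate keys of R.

{B, F, G}, {B, F, H}

No FD produces {B, F}, so they must be in every candidate key.
{B, F, G}⁺ = {A, B, C, D, E, F, G, H} — all of the relation — so {B, F, G} is a candidate key.
{B, F, H}⁺ = {A, B, C, D, E, F, G, H} — all of the relation — so {B, F, H} is a candidate key.
No proper subset of any of these is a key, and no other minimal superkey exists.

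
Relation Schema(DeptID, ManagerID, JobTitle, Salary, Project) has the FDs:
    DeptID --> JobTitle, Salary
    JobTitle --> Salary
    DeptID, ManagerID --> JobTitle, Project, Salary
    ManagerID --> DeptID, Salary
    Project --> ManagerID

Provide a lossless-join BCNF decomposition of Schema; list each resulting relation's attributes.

{DeptID, JobTitle}; {DeptID, ManagerID, Project}; {JobTitle, Salary}

Candidate keys of the original relation: {ManagerID}, {Project}.
Within {DeptID, JobTitle, ManagerID, Project, Salary}: {DeptID}⁺ ∩ {DeptID, JobTitle, ManagerID, Project, Salary} = {DeptID, JobTitle, Salary}, not the whole set, so DeptID --> JobTitle, Salary violates BCNF; decompose into {DeptID, JobTitle, Salary} and {DeptID, ManagerID, Project}.
Within {DeptID, JobTitle, Salary}: {JobTitle}⁺ ∩ {DeptID, JobTitle, Salary} = {JobTitle, Salary}, not the whole set, so JobTitle --> Salary violates BCNF; decompose into {JobTitle, Salary} and {DeptID, JobTitle}.
{JobTitle, Salary} is in BCNF.
{DeptID, JobTitle} is in BCNF.
{DeptID, ManagerID, Project} is in BCNF.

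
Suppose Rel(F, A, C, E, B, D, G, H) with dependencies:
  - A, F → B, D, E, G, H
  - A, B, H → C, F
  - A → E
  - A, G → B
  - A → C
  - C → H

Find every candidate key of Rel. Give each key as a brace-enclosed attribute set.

Attributes never on any right-hand side: {A} — every candidate key must contain it.
{A, B}⁺ = {A, B, C, D, E, F, G, H}, which is every attribute, so {A, B} is a candidate key.
{A, F}⁺ = {A, B, C, D, E, F, G, H}, which is every attribute, so {A, F} is a candidate key.
{A, G}⁺ = {A, B, C, D, E, F, G, H}, which is every attribute, so {A, G} is a candidate key.
No proper subset of any of these is a key, and no other minimal superkey exists.

{A, B}, {A, F}, {A, G}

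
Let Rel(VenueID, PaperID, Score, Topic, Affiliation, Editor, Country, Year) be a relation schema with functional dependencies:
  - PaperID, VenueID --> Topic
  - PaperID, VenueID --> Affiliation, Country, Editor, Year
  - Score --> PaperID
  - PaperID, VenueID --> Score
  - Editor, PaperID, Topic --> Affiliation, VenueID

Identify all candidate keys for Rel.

{Editor, PaperID, Topic}, {Editor, Score, Topic}, {PaperID, VenueID}, {Score, VenueID}

{PaperID, VenueID}⁺ = {Affiliation, Country, Editor, PaperID, Score, Topic, VenueID, Year} — all of the relation — so {PaperID, VenueID} is a candidate key.
{Score, VenueID}⁺ = {Affiliation, Country, Editor, PaperID, Score, Topic, VenueID, Year} — all of the relation — so {Score, VenueID} is a candidate key.
{Editor, PaperID, Topic}⁺ = {Affiliation, Country, Editor, PaperID, Score, Topic, VenueID, Year} — all of the relation — so {Editor, PaperID, Topic} is a candidate key.
{Editor, Score, Topic}⁺ = {Affiliation, Country, Editor, PaperID, Score, Topic, VenueID, Year} — all of the relation — so {Editor, Score, Topic} is a candidate key.
Any other superkey properly contains one of these, so there are no further candidate keys.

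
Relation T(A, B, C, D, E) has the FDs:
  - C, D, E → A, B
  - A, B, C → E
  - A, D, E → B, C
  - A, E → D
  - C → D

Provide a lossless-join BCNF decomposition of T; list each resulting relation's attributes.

{A, B, C, E}; {C, D}

Candidate keys of the original relation: {A, B, C}, {A, E}, {C, E}.
In {A, B, C, D, E}, {C} is not a superkey ({C}⁺ restricted to this set is {C, D}), so split on C → D into {C, D} and {A, B, C, E}.
{C, D} is in BCNF.
{A, B, C, E} is in BCNF.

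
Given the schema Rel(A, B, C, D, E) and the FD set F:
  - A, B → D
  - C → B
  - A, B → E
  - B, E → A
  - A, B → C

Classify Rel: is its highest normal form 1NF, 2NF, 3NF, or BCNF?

Candidate keys: {A, B}, {A, C}, {B, E}, {C, E}. Prime attributes: {A, B, C, E}.
For C → B we have {C}⁺ = {B, C}; {C} is not a superkey, so BCNF fails.
Its right-hand attributes {B} are all prime, as are those of every other non-superkey FD — the relation is in 3NF.

3NF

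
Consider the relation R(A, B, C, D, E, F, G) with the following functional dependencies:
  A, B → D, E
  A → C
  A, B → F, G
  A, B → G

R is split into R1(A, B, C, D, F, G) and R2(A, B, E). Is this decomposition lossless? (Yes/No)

Yes

The shared attributes are {A, B} and {A, B}⁺ = {A, B, C, D, E, F, G}.
This includes all of R1, so the common attributes are a superkey of R1 — the join is lossless.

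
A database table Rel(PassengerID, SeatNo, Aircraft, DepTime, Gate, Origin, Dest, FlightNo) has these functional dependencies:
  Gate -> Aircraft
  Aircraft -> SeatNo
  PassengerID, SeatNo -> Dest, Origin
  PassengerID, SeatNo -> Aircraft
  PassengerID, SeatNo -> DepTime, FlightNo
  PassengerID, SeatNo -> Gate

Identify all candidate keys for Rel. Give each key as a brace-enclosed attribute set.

{Aircraft, PassengerID}, {Gate, PassengerID}, {PassengerID, SeatNo}

No FD produces {PassengerID}, so it must be in every candidate key.
{Aircraft, PassengerID}⁺ = {Aircraft, DepTime, Dest, FlightNo, Gate, Origin, PassengerID, SeatNo} — all of the relation — so {Aircraft, PassengerID} is a candidate key.
{Gate, PassengerID}⁺ = {Aircraft, DepTime, Dest, FlightNo, Gate, Origin, PassengerID, SeatNo} — all of the relation — so {Gate, PassengerID} is a candidate key.
{PassengerID, SeatNo}⁺ = {Aircraft, DepTime, Dest, FlightNo, Gate, Origin, PassengerID, SeatNo} — all of the relation — so {PassengerID, SeatNo} is a candidate key.
These are minimal and exhaustive — every other superkey contains one of them.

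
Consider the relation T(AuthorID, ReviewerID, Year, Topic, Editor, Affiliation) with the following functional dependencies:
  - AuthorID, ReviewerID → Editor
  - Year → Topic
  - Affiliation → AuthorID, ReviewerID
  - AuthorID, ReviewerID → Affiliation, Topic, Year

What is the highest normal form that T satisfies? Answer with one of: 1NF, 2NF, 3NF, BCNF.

Candidate keys: {Affiliation}, {AuthorID, ReviewerID}. Prime attributes: {Affiliation, AuthorID, ReviewerID}.
Year → Topic: {Year}⁺ = {Topic, Year}, which is not all of the attributes, so the left side is not a superkey — BCNF is violated.
Because {Topic} is non-prime and the left side of Year → Topic is not a superkey, the relation is not in 3NF.
No proper subset of a key has a non-prime attribute in its closure, so there is no partial dependency; 2NF holds.

2NF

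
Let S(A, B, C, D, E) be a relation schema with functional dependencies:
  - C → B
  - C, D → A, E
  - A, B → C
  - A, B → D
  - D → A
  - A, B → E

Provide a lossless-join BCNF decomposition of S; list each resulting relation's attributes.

Candidate keys of the original relation: {A, B}, {A, C}, {B, D}, {C, D}.
In {A, B, C, D, E}, {C} is not a superkey ({C}⁺ restricted to this set is {B, C}), so split on C → B into {B, C} and {A, C, D, E}.
{B, C} has no BCNF violation.
In {A, C, D, E}, {D} is not a superkey ({D}⁺ restricted to this set is {A, D}), so split on D → A into {A, D} and {C, D, E}.
{A, D} has no BCNF violation.
{C, D, E} has no BCNF violation.

{A, D}; {B, C}; {C, D, E}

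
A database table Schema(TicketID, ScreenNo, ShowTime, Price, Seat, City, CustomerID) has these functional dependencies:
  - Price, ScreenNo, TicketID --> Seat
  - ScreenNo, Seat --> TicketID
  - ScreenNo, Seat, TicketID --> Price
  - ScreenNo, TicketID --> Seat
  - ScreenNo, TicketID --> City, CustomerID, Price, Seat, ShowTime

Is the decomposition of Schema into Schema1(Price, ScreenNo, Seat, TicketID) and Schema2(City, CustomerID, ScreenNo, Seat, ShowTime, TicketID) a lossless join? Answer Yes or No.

Yes

The shared attributes are {ScreenNo, Seat, TicketID} and {ScreenNo, Seat, TicketID}⁺ = {City, CustomerID, Price, ScreenNo, Seat, ShowTime, TicketID}.
Schema1 is contained in that closure, so Schema1 ∩ Schema2 --> Schema1 holds and the join is lossless.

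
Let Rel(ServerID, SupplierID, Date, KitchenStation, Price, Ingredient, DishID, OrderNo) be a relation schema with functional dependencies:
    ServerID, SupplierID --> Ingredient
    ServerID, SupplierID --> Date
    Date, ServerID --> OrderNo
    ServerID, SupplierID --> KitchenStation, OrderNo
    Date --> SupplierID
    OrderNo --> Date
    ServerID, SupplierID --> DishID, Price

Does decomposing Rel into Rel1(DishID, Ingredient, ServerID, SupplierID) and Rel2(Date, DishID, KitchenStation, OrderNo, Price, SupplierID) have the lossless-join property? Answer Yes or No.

No

Common attributes: {DishID, SupplierID}; their closure is {DishID, SupplierID}.
The closure covers neither Rel1 nor Rel2 entirely; the join is not lossless.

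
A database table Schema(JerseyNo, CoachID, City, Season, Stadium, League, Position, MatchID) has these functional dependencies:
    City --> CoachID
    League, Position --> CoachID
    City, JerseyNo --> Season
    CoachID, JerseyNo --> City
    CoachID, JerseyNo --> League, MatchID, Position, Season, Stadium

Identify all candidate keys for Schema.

{JerseyNo} never appears on the right of any FD, so every key must include it.
{City, JerseyNo} is a candidate key since {City, JerseyNo}⁺ = {City, CoachID, JerseyNo, League, MatchID, Position, Season, Stadium} covers every attribute.
{CoachID, JerseyNo} is a candidate key since {CoachID, JerseyNo}⁺ = {City, CoachID, JerseyNo, League, MatchID, Position, Season, Stadium} covers every attribute.
{JerseyNo, League, Position} is a candidate key since {JerseyNo, League, Position}⁺ = {City, CoachID, JerseyNo, League, MatchID, Position, Season, Stadium} covers every attribute.
Any other superkey properly contains one of these, so there are no further candidate keys.

{City, JerseyNo}, {CoachID, JerseyNo}, {JerseyNo, League, Position}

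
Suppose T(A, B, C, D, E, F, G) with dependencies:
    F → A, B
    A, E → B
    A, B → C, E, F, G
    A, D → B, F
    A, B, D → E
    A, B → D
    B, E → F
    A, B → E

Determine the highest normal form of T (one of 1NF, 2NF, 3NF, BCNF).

BCNF

Candidate keys: {A, B}, {A, D}, {A, E}, {B, E}, {F}. Prime attributes: {A, B, D, E, F}.
The left-hand side of every FD is a superkey, so BCNF is satisfied.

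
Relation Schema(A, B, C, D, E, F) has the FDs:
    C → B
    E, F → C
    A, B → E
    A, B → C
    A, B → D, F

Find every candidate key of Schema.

{A} never appears on the right of any FD, so every key must include it.
Closure of {A, B} is {A, B, C, D, E, F}, the whole schema; {A, B} is a candidate key.
Closure of {A, C} is {A, B, C, D, E, F}, the whole schema; {A, C} is a candidate key.
Closure of {A, E, F} is {A, B, C, D, E, F}, the whole schema; {A, E, F} is a candidate key.
These are minimal and exhaustive — every other superkey contains one of them.

{A, B}, {A, C}, {A, E, F}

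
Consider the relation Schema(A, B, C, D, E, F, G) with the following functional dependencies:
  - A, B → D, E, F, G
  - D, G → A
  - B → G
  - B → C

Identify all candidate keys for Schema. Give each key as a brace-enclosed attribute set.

{B} never appears on the right of any FD, so every key must include it.
{A, B} is a candidate key since {A, B}⁺ = {A, B, C, D, E, F, G} covers every attribute.
{B, D} is a candidate key since {B, D}⁺ = {A, B, C, D, E, F, G} covers every attribute.
No proper subset of any of these is a key, and no other minimal superkey exists.

{A, B}, {B, D}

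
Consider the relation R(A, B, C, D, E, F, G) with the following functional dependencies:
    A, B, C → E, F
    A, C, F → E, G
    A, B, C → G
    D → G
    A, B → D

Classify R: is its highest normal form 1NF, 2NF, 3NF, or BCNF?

Candidate key: {A, B, C}. Prime attributes: {A, B, C}.
A, C, F → E, G breaks BCNF: {A, C, F}⁺ = {A, C, E, F, G}, so {A, C, F} is not a superkey.
A, C, F → E, G has non-prime {E, G} on the right and a non-superkey on the left, so 3NF fails.
Since {A, B} ⊂ {A, B, C} and {A, B}⁺ ⊇ {D, G} with {D, G} non-prime, there is a partial dependency; 2NF fails.

1NF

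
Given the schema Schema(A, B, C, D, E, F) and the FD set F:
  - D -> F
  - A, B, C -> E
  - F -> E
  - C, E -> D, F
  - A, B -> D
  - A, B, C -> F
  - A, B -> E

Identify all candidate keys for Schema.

{A, B, C}

Attributes never on any right-hand side: {A, B, C} — every candidate key must contain all of them.
{A, B, C} is a candidate key since {A, B, C}⁺ = {A, B, C, D, E, F} covers every attribute.
No smaller or unrelated set reaches every attribute, so there are no other keys.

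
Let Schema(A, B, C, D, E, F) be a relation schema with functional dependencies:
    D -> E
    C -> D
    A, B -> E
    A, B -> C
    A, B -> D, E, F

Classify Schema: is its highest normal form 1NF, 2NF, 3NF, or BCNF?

Candidate key: {A, B}. Prime attributes: {A, B}.
For D -> E we have {D}⁺ = {D, E}; {D} is not a superkey, so BCNF fails.
D -> E has non-prime {E} on the right and a non-superkey on the left, so 3NF fails.
No non-prime attribute depends on a proper subset of any candidate key, so 2NF holds.

2NF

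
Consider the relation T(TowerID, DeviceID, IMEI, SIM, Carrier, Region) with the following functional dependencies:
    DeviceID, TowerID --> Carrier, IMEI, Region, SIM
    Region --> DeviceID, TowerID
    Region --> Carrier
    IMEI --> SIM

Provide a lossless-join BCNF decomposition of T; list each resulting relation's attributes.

{Carrier, DeviceID, IMEI, Region, TowerID}; {IMEI, SIM}

Candidate keys of the original relation: {DeviceID, TowerID}, {Region}.
In {Carrier, DeviceID, IMEI, Region, SIM, TowerID}, {IMEI} is not a superkey ({IMEI}⁺ restricted to this set is {IMEI, SIM}), so split on IMEI --> SIM into {IMEI, SIM} and {Carrier, DeviceID, IMEI, Region, TowerID}.
{IMEI, SIM} is in BCNF.
{Carrier, DeviceID, IMEI, Region, TowerID} is in BCNF.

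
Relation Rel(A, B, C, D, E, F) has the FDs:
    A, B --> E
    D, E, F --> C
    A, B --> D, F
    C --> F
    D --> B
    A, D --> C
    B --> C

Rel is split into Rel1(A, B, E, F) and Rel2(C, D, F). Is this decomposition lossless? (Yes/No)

No

Rel1 ∩ Rel2 = {F}; its closure under F is {F}.
Rel1 ⊄ {F} and Rel2 ⊄ {F}, so the split is lossy.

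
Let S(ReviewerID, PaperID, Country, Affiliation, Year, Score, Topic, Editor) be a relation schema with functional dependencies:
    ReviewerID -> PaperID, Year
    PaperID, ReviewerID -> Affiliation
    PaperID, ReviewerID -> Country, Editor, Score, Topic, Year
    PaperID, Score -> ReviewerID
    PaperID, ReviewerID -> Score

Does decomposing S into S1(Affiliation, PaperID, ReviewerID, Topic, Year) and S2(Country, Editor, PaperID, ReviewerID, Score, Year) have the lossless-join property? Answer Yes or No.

Yes

The shared attributes are {PaperID, ReviewerID, Year} and {PaperID, ReviewerID, Year}⁺ = {Affiliation, Country, Editor, PaperID, ReviewerID, Score, Topic, Year}.
Since S1 ⊆ {Affiliation, Country, Editor, PaperID, ReviewerID, Score, Topic, Year}, the intersection is a superkey of S1; the decomposition is lossless.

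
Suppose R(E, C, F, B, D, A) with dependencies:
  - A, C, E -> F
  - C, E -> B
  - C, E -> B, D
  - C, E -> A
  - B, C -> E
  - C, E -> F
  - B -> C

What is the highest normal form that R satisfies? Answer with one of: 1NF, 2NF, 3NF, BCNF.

Candidate keys: {B}, {C, E}. Prime attributes: {B, C, E}.
Every FD has a superkey on the left, so the relation is in BCNF.

BCNF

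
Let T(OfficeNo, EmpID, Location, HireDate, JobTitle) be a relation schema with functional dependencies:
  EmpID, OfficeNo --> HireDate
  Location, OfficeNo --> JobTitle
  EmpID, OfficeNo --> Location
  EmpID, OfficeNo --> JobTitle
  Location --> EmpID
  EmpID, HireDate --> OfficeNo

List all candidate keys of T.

{EmpID, HireDate}⁺ = {EmpID, HireDate, JobTitle, Location, OfficeNo}, which is every attribute, so {EmpID, HireDate} is a candidate key.
{EmpID, OfficeNo}⁺ = {EmpID, HireDate, JobTitle, Location, OfficeNo}, which is every attribute, so {EmpID, OfficeNo} is a candidate key.
{HireDate, Location}⁺ = {EmpID, HireDate, JobTitle, Location, OfficeNo}, which is every attribute, so {HireDate, Location} is a candidate key.
{Location, OfficeNo}⁺ = {EmpID, HireDate, JobTitle, Location, OfficeNo}, which is every attribute, so {Location, OfficeNo} is a candidate key.
These are minimal and exhaustive — every other superkey contains one of them.

{EmpID, HireDate}, {EmpID, OfficeNo}, {HireDate, Location}, {Location, OfficeNo}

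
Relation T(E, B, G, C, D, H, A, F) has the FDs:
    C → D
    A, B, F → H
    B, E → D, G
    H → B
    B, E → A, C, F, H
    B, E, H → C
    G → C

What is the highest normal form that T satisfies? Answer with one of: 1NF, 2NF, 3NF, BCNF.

2NF

Candidate keys: {B, E}, {E, H}. Prime attributes: {B, E, H}.
For C → D we have {C}⁺ = {C, D}; {C} is not a superkey, so BCNF fails.
C → D has non-prime {D} on the right and a non-superkey on the left, so 3NF fails.
Checking every proper subset of each key, none determines a non-prime attribute — 2NF is satisfied.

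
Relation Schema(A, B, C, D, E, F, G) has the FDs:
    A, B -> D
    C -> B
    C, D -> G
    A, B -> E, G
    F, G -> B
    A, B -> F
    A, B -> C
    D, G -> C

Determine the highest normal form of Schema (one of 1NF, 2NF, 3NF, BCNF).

Candidate keys: {A, B}, {A, C}, {A, D, G}, {A, F, G}. Prime attributes: {A, B, C, D, F, G}.
For C -> B we have {C}⁺ = {B, C}; {C} is not a superkey, so BCNF fails.
Since {B} ⊆ prime attributes and every other non-superkey FD also has a prime right side, the schema is in 3NF.

3NF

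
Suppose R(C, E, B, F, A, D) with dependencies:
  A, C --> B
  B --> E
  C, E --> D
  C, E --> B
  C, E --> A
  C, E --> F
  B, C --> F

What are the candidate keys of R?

{A, C}, {B, C}, {C, E}

No FD produces {C}, so it must be in every candidate key.
{A, C} is a candidate key since {A, C}⁺ = {A, B, C, D, E, F} covers every attribute.
{B, C} is a candidate key since {B, C}⁺ = {A, B, C, D, E, F} covers every attribute.
{C, E} is a candidate key since {C, E}⁺ = {A, B, C, D, E, F} covers every attribute.
Any other superkey properly contains one of these, so there are no further candidate keys.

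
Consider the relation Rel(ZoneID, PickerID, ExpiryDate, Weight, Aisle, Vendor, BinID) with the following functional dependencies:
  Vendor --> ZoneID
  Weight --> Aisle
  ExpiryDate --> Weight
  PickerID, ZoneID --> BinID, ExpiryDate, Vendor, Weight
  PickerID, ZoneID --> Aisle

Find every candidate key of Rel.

{PickerID, Vendor}, {PickerID, ZoneID}

No FD produces {PickerID}, so it must be in every candidate key.
{PickerID, Vendor}⁺ = {Aisle, BinID, ExpiryDate, PickerID, Vendor, Weight, ZoneID} — all of the relation — so {PickerID, Vendor} is a candidate key.
{PickerID, ZoneID}⁺ = {Aisle, BinID, ExpiryDate, PickerID, Vendor, Weight, ZoneID} — all of the relation — so {PickerID, ZoneID} is a candidate key.
These are minimal and exhaustive — every other superkey contains one of them.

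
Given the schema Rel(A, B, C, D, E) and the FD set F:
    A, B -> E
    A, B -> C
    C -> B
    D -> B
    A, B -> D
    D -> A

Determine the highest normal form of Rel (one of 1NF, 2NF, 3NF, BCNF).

3NF

Candidate keys: {A, B}, {A, C}, {D}. Prime attributes: {A, B, C, D}.
C -> B: {C}⁺ = {B, C}, which is not all of the attributes, so the left side is not a superkey — BCNF is violated.
Its right-hand attributes {B} are all prime, as are those of every other non-superkey FD — the relation is in 3NF.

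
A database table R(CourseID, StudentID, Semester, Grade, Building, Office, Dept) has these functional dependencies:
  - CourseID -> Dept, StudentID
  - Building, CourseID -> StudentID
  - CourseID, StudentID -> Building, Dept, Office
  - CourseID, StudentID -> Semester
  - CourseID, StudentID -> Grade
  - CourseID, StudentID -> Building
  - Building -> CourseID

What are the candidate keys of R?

{Building}, {CourseID}

Closure of {Building} is {Building, CourseID, Dept, Grade, Office, Semester, StudentID}, the whole schema; {Building} is a candidate key.
Closure of {CourseID} is {Building, CourseID, Dept, Grade, Office, Semester, StudentID}, the whole schema; {CourseID} is a candidate key.
These are minimal and exhaustive — every other superkey contains one of them.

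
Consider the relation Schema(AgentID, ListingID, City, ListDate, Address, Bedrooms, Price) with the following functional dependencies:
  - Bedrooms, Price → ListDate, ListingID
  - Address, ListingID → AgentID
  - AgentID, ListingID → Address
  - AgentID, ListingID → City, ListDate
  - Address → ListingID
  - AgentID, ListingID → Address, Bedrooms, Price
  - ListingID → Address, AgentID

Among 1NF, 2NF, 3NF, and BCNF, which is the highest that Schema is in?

BCNF

Candidate keys: {Address}, {Bedrooms, Price}, {ListingID}. Prime attributes: {Address, Bedrooms, ListingID, Price}.
Every FD has a superkey on the left, so the relation is in BCNF.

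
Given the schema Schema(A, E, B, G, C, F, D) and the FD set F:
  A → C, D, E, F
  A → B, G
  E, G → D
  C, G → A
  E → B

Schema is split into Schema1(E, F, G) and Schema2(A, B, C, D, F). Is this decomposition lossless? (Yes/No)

Schema1 ∩ Schema2 = {F}; its closure under F is {F}.
Neither Schema1 nor Schema2 is contained in that closure, so the decomposition is lossy.

No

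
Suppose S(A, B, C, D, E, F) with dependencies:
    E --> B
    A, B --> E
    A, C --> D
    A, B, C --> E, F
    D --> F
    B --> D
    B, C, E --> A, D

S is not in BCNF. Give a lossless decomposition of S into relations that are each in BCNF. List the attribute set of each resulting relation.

{A, C, E}; {B, D}; {B, E}; {D, F}

Candidate keys of the original relation: {A, B, C}, {C, E}.
Within {A, B, C, D, E, F}: {E}⁺ ∩ {A, B, C, D, E, F} = {B, D, E, F}, not the whole set, so E --> B, D, F violates BCNF; decompose into {B, D, E, F} and {A, C, E}.
Within {B, D, E, F}: {D}⁺ ∩ {B, D, E, F} = {D, F}, not the whole set, so D --> F violates BCNF; decompose into {D, F} and {B, D, E}.
{D, F} is in BCNF.
Within {B, D, E}: {B}⁺ ∩ {B, D, E} = {B, D}, not the whole set, so B --> D violates BCNF; decompose into {B, D} and {B, E}.
{B, D} is in BCNF.
{B, E} is in BCNF.
{A, C, E} is in BCNF.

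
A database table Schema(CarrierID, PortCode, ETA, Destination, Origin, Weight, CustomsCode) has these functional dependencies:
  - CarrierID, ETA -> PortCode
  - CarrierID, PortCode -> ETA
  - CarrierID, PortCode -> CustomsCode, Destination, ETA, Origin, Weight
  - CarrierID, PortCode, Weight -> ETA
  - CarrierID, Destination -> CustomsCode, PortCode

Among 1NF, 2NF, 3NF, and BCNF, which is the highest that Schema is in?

Candidate keys: {CarrierID, Destination}, {CarrierID, ETA}, {CarrierID, PortCode}. Prime attributes: {CarrierID, Destination, ETA, PortCode}.
Every FD has a superkey on the left, so the relation is in BCNF.

BCNF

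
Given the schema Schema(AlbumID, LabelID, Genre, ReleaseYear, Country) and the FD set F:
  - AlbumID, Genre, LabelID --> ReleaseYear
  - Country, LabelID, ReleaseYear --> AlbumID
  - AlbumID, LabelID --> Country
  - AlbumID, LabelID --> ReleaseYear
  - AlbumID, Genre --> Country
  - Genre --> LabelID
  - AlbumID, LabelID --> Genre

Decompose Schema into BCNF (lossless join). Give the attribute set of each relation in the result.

Candidate keys of the original relation: {AlbumID, Genre}, {AlbumID, LabelID}, {Country, Genre, ReleaseYear}, {Country, LabelID, ReleaseYear}.
{AlbumID, Country, Genre, LabelID, ReleaseYear}: {Genre} determines {Genre, LabelID} here but is not a superkey — split on Genre --> LabelID, giving {Genre, LabelID} and {AlbumID, Country, Genre, ReleaseYear}.
{Genre, LabelID} has no BCNF violation.
{AlbumID, Country, Genre, ReleaseYear} has no BCNF violation.

{AlbumID, Country, Genre, ReleaseYear}; {Genre, LabelID}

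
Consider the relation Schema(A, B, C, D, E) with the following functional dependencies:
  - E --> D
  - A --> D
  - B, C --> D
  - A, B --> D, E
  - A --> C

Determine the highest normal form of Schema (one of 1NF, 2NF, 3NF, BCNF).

1NF

Candidate key: {A, B}. Prime attributes: {A, B}.
E --> D breaks BCNF: {E}⁺ = {D, E}, so {E} is not a superkey.
E --> D has non-prime {D} on the right and a non-superkey on the left, so 3NF fails.
{A} is a proper subset of the key {A, B}, and {A}⁺ contains the non-prime attributes {C, D} — a partial dependency, so 2NF is violated.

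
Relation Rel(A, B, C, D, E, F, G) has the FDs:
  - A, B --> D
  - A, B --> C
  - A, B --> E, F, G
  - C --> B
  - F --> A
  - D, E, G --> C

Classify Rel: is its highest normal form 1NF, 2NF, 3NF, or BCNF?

3NF

Candidate keys: {A, B}, {A, C}, {A, D, E, G}, {B, F}, {C, F}, {D, E, F, G}. Prime attributes: {A, B, C, D, E, F, G}.
C --> B: {C}⁺ = {B, C}, which is not all of the attributes, so the left side is not a superkey — BCNF is violated.
Since {B} ⊆ prime attributes and every other non-superkey FD also has a prime right side, the schema is in 3NF.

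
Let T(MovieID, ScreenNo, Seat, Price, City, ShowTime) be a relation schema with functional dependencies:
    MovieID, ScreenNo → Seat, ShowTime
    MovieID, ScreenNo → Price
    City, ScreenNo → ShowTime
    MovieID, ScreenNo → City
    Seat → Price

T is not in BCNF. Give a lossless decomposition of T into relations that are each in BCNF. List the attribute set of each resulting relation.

Candidate key of the original relation: {MovieID, ScreenNo}.
Within {City, MovieID, Price, ScreenNo, Seat, ShowTime}: {City, ScreenNo}⁺ ∩ {City, MovieID, Price, ScreenNo, Seat, ShowTime} = {City, ScreenNo, ShowTime}, not the whole set, so City, ScreenNo → ShowTime violates BCNF; decompose into {City, ScreenNo, ShowTime} and {City, MovieID, Price, ScreenNo, Seat}.
{City, ScreenNo, ShowTime} has no BCNF violation.
Within {City, MovieID, Price, ScreenNo, Seat}: {Seat}⁺ ∩ {City, MovieID, Price, ScreenNo, Seat} = {Price, Seat}, not the whole set, so Seat → Price violates BCNF; decompose into {Price, Seat} and {City, MovieID, ScreenNo, Seat}.
{Price, Seat} has no BCNF violation.
{City, MovieID, ScreenNo, Seat} has no BCNF violation.

{City, MovieID, ScreenNo, Seat}; {City, ScreenNo, ShowTime}; {Price, Seat}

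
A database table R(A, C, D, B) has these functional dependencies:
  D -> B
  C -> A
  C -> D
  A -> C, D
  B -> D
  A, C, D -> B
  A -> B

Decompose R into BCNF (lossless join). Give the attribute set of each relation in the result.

Candidate keys of the original relation: {A}, {C}.
Within {A, B, C, D}: {D}⁺ ∩ {A, B, C, D} = {B, D}, not the whole set, so D -> B violates BCNF; decompose into {B, D} and {A, C, D}.
{B, D} has no BCNF violation.
{A, C, D} has no BCNF violation.

{A, C, D}; {B, D}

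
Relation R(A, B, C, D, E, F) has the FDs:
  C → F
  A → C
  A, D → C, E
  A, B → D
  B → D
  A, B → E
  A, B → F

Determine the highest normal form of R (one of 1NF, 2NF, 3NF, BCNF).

1NF

Candidate key: {A, B}. Prime attributes: {A, B}.
C → F: {C}⁺ = {C, F}, which is not all of the attributes, so the left side is not a superkey — BCNF is violated.
C → F determines the non-prime attribute {F} from a non-superkey — 3NF is violated.
{A} is a proper subset of the key {A, B}, and {A}⁺ contains the non-prime attributes {C, F} — a partial dependency, so 2NF is violated.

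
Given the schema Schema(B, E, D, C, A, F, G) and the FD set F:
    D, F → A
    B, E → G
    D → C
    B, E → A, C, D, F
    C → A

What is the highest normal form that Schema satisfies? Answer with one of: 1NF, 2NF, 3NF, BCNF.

2NF

Candidate key: {B, E}. Prime attributes: {B, E}.
D, F → A: {D, F}⁺ = {A, C, D, F}, which is not all of the attributes, so the left side is not a superkey — BCNF is violated.
D, F → A determines the non-prime attribute {A} from a non-superkey — 3NF is violated.
No non-prime attribute depends on a proper subset of any candidate key, so 2NF holds.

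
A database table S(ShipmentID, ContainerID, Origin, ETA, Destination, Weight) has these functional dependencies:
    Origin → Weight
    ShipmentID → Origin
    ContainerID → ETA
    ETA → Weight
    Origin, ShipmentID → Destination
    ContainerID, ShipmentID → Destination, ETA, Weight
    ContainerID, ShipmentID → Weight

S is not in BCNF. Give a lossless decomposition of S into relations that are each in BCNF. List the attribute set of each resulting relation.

{ContainerID, ETA}; {ContainerID, ShipmentID}; {Destination, Origin, ShipmentID}; {Origin, Weight}

Candidate key of the original relation: {ContainerID, ShipmentID}.
{ContainerID, Destination, ETA, Origin, ShipmentID, Weight}: {Origin} determines {Origin, Weight} here but is not a superkey — split on Origin → Weight, giving {Origin, Weight} and {ContainerID, Destination, ETA, Origin, ShipmentID}.
{Origin, Weight}: every determinant is a superkey — BCNF.
{ContainerID, Destination, ETA, Origin, ShipmentID}: {ShipmentID} determines {Destination, Origin, ShipmentID} here but is not a superkey — split on ShipmentID → Destination, Origin, giving {Destination, Origin, ShipmentID} and {ContainerID, ETA, ShipmentID}.
{Destination, Origin, ShipmentID}: every determinant is a superkey — BCNF.
{ContainerID, ETA, ShipmentID}: {ContainerID} determines {ContainerID, ETA} here but is not a superkey — split on ContainerID → ETA, giving {ContainerID, ETA} and {ContainerID, ShipmentID}.
{ContainerID, ETA}: every determinant is a superkey — BCNF.
{ContainerID, ShipmentID}: every determinant is a superkey — BCNF.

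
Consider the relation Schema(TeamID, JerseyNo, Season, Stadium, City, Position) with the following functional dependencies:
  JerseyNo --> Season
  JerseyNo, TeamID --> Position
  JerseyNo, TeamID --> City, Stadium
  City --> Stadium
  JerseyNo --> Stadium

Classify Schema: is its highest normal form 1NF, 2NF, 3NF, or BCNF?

Candidate key: {JerseyNo, TeamID}. Prime attributes: {JerseyNo, TeamID}.
JerseyNo --> Season: {JerseyNo}⁺ = {JerseyNo, Season, Stadium}, which is not all of the attributes, so the left side is not a superkey — BCNF is violated.
JerseyNo --> Season determines the non-prime attribute {Season} from a non-superkey — 3NF is violated.
Since {JerseyNo} ⊂ {JerseyNo, TeamID} and {JerseyNo}⁺ ⊇ {Season, Stadium} with {Season, Stadium} non-prime, there is a partial dependency; 2NF fails.

1NF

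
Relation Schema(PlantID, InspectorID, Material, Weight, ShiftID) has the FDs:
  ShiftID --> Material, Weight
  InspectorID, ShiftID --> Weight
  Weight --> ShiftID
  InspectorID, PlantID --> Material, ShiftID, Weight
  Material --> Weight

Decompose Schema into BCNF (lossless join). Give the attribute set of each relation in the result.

{InspectorID, PlantID, ShiftID}; {Material, ShiftID, Weight}

Candidate key of the original relation: {InspectorID, PlantID}.
Within {InspectorID, Material, PlantID, ShiftID, Weight}: {ShiftID}⁺ ∩ {InspectorID, Material, PlantID, ShiftID, Weight} = {Material, ShiftID, Weight}, not the whole set, so ShiftID --> Material, Weight violates BCNF; decompose into {Material, ShiftID, Weight} and {InspectorID, PlantID, ShiftID}.
{Material, ShiftID, Weight} is in BCNF.
{InspectorID, PlantID, ShiftID} is in BCNF.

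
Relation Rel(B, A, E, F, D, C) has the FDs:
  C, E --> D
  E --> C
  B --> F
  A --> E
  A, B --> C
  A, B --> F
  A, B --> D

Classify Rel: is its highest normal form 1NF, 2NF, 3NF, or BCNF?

1NF

Candidate key: {A, B}. Prime attributes: {A, B}.
C, E --> D: {C, E}⁺ = {C, D, E}, which is not all of the attributes, so the left side is not a superkey — BCNF is violated.
Because {D} is non-prime and the left side of C, E --> D is not a superkey, the relation is not in 3NF.
The proper key subset {A} of {A, B} determines non-prime {C, D, E}, so the relation is not even in 2NF.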